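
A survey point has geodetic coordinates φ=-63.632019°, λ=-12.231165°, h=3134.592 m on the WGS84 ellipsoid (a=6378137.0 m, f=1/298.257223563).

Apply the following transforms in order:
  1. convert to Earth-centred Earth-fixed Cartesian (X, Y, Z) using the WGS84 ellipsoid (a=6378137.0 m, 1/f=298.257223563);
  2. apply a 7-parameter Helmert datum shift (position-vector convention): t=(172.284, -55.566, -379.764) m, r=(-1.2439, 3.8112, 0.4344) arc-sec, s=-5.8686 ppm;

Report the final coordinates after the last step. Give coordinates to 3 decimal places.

start: φ=-63.632019°, λ=-12.231165°, h=3134.592 m
→ ECEF (a=6378137.000, f=1/298.257223563): X=2777279.2017, Y=-602050.4710, Z=-5694422.9342
→ Helmert 7p (PV): X=2777331.2384, Y=-602130.9954, Z=-5694816.9653

X=2777331.238 m, Y=-602130.995 m, Z=-5694816.965 m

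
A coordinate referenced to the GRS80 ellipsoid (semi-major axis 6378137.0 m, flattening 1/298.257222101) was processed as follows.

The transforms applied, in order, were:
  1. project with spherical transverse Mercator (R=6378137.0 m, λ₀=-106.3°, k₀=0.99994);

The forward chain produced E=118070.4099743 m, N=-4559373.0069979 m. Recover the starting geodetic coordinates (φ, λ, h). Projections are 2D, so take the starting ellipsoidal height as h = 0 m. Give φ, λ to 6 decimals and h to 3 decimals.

start: E=118070.4100, N=-4559373.0070 m
→ tm⁻¹: φ=-40.95148100°, λ=-104.89560100°

φ=-40.951481°, λ=-104.895601°, h=0.000 m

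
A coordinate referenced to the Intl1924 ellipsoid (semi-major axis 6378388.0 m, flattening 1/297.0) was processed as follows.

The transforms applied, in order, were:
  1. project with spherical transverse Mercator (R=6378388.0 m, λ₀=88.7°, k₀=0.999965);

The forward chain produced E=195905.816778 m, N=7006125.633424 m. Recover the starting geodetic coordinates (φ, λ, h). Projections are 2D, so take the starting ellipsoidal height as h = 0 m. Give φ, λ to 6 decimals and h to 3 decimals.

φ=62.883993°, λ=92.562767°, h=0.000 m

start: E=195905.8168, N=7006125.6334 m
→ tm⁻¹: φ=62.88399300°, λ=92.56276700°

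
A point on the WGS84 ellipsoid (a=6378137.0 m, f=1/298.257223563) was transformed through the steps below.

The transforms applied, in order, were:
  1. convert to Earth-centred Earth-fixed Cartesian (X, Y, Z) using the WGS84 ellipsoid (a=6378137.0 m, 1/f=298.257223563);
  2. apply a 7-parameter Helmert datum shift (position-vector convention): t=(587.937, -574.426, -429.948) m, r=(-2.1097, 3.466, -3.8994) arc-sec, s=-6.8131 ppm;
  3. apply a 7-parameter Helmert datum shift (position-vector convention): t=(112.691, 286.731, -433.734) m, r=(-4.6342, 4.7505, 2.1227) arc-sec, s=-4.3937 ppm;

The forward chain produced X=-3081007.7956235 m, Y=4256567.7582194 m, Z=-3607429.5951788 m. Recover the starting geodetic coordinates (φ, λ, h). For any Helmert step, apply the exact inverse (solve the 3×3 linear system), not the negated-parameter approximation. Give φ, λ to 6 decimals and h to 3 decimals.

start: X=-3081007.7956, Y=4256567.7582, Z=-3607429.5952 m
→ Helmert⁻¹: X=-3081007.1481, Y=4256412.4742, Z=-3606987.0384
→ Helmert⁻¹: X=-3081635.9543, Y=4256994.5345, Z=-3606589.9041
→ geod (Bowring, a=6378137.000): φ=-34.64044600°, λ=125.90075800°, h=2584.0860 m

φ=-34.640446°, λ=125.900758°, h=2584.086 m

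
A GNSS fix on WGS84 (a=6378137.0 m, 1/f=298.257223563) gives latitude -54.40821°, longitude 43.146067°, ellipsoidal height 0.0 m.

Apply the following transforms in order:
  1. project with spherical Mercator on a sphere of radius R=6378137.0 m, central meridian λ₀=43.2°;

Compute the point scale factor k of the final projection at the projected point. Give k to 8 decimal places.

start: φ=-54.408210°, λ=43.146067°, h=0.000 m
→ into merc (λ₀=43.2°): φ=-54.40821000°, λ−λ₀=-0.05393300°
scale k = 1.71819401

1.71819401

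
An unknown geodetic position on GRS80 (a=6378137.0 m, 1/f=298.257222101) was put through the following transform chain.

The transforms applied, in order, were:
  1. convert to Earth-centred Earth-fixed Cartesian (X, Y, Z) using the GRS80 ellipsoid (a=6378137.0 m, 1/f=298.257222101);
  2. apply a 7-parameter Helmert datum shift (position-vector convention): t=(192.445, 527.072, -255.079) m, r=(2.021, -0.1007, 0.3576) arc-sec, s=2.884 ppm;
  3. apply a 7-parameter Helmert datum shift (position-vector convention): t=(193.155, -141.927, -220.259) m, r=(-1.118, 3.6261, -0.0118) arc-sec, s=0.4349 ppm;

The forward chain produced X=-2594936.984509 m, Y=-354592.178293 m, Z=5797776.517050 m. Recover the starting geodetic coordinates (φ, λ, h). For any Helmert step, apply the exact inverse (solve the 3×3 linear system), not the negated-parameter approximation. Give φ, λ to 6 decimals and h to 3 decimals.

start: X=-2594936.9845, Y=-354592.1783, Z=5797776.5170 m
→ Helmert⁻¹: X=-2595230.9175, Y=-354481.6717, Z=5797946.7094
→ Helmert⁻¹: X=-2595413.6620, Y=-354946.4091, Z=5798189.8113
→ geod (Bowring, a=6378137.000): φ=65.83098600°, λ=-172.21259100°, h=2118.7670 m

φ=65.830986°, λ=-172.212591°, h=2118.767 m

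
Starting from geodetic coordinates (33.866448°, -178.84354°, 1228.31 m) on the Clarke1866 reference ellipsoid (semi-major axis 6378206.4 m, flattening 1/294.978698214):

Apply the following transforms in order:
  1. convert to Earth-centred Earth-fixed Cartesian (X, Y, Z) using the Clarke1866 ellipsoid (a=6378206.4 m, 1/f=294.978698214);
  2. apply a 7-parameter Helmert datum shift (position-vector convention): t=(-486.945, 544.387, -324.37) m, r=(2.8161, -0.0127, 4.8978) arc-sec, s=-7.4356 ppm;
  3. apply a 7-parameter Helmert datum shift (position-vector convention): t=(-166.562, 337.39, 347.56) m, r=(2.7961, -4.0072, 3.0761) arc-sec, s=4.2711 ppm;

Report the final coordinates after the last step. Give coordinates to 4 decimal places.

start: φ=33.866448°, λ=-178.843540°, h=1228.310 m
→ ECEF (a=6378206.400, f=1/294.978698214): X=-5301586.5226, Y=-107021.9400, Z=3534655.2711
→ Helmert 7p (PV): X=-5302031.7236, Y=-106650.9012, Z=3534302.8312
→ Helmert 7p (PV): X=-5302288.0033, Y=-106440.9489, Z=3534561.0354

X=-5302288.0033 m, Y=-106440.9489 m, Z=3534561.0354 m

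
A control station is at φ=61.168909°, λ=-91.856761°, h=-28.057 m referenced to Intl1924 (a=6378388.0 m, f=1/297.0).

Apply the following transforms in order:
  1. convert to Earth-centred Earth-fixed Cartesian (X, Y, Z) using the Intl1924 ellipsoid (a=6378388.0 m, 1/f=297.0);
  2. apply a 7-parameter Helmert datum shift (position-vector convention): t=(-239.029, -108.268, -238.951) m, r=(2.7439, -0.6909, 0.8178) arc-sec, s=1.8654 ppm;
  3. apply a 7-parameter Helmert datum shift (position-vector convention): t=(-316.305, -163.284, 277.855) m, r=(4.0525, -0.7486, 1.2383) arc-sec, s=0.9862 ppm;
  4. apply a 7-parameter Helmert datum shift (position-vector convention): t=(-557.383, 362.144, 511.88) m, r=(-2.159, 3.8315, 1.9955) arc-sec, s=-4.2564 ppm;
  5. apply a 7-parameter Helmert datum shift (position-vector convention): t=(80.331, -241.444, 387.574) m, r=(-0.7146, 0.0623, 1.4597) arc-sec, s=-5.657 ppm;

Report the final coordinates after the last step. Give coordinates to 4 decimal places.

X=-100800.9462 m, Y=-3082414.8788 m, Z=5565381.5054 m

start: φ=61.168909°, λ=-91.856761°, h=-28.057 m
→ ECEF (a=6378388.000, f=1/297.0): X=-99917.8445, Y=-3082177.2887, Z=5564539.8638
→ Helmert 7p (PV): X=-100163.4785, Y=-3082365.7265, Z=5564269.9565
→ Helmert 7p (PV): X=-100481.5720, Y=-3082641.9734, Z=5564492.3760
→ Helmert 7p (PV): X=-100905.3410, Y=-3082209.4365, Z=5565014.7040
→ Helmert 7p (PV): X=-100800.9462, Y=-3082414.8788, Z=5565381.5054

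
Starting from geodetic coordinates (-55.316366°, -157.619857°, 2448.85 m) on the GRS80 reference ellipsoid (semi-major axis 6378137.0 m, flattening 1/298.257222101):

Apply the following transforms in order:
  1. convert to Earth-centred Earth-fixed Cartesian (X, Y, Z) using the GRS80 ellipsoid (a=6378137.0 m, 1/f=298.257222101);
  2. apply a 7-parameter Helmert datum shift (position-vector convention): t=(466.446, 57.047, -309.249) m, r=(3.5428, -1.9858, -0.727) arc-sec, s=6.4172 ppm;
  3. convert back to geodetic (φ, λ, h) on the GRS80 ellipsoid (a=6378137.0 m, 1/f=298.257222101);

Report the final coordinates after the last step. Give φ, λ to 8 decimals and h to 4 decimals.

start: φ=-55.316366°, λ=-157.619857°, h=2448.850 m
→ ECEF (a=6378137.000, f=1/298.257222101): X=-3364978.2592, Y=-1385579.8291, Z=-5223518.7797
→ Helmert 7p (PV): X=-3364488.0012, Y=-1385430.0938, Z=-5223917.7442
→ geod (Bowring, a=6378137.000): φ=-55.32217250°, λ=-157.61909787°, h=2486.5464 m

φ=-55.32217250°, λ=-157.61909787°, h=2486.5464 m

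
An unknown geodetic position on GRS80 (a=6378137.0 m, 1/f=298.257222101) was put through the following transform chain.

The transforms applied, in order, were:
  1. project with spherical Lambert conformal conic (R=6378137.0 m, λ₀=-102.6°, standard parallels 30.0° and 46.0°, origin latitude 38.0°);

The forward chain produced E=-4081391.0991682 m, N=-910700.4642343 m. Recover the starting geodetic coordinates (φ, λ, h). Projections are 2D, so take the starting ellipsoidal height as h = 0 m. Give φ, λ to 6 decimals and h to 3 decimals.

start: E=-4081391.0992, N=-910700.4642 m
→ lcc⁻¹: φ=21.92009000°, λ=-142.21530800°

φ=21.920090°, λ=-142.215308°, h=0.000 m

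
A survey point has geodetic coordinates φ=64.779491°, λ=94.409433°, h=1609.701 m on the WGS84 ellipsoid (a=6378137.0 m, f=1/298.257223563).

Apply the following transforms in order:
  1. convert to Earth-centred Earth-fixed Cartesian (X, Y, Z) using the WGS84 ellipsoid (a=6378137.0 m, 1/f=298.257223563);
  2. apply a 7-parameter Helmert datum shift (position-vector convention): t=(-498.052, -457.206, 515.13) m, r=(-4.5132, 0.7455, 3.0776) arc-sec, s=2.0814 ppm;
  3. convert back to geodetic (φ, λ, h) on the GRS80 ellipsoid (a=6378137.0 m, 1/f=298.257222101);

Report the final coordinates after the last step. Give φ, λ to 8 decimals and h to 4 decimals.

φ=64.78361700°, λ=94.42082680°, h=1910.7285 m

start: φ=64.779491°, λ=94.409433°, h=1609.701 m
→ ECEF (a=6378137.000, f=1/298.257223563): X=-209576.3209, Y=2717837.6458, Z=5748733.2794
→ Helmert 7p (PV): X=-210094.5834, Y=2717508.7557, Z=5749201.6643
→ geod (Bowring, a=6378137.000): φ=64.78361700°, λ=94.42082680°, h=1910.7285 m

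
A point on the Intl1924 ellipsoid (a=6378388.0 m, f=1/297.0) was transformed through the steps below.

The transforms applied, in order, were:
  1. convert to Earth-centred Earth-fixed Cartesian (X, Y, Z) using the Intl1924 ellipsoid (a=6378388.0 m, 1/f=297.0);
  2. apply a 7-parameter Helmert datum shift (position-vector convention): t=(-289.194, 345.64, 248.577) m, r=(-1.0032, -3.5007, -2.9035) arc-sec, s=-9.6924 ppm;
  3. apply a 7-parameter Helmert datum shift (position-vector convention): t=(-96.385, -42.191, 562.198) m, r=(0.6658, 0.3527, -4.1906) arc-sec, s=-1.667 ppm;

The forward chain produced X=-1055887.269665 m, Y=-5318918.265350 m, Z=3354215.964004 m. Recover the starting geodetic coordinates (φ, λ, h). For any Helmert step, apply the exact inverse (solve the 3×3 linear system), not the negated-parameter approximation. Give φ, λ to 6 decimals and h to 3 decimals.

start: X=-1055887.2697, Y=-5318918.2654, Z=3354215.9640 m
→ Helmert⁻¹: X=-1055690.3174, Y=-5318895.5637, Z=3353674.7202
→ Helmert⁻¹: X=-1055279.5607, Y=-5319323.9251, Z=3353450.6850
→ geod (Bowring, a=6378388.000): φ=31.90472300°, λ=-101.22098800°, h=3658.8430 m

φ=31.904723°, λ=-101.220988°, h=3658.843 m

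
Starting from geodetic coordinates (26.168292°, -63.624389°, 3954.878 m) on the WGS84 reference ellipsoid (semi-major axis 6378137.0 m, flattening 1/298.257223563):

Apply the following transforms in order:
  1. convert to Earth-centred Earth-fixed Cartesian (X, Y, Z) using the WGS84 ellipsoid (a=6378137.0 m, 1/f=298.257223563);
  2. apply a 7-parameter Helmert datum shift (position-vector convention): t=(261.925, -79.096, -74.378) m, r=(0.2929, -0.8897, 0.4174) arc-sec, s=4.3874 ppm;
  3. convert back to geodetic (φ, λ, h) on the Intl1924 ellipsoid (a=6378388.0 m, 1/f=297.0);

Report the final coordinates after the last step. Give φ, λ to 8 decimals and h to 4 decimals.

φ=26.16763253°, λ=-63.62240437°, h=3884.8292 m

start: φ=26.168292°, λ=-63.624389°, h=3954.878 m
→ ECEF (a=6378137.000, f=1/298.257223563): X=2546318.3203, Y=-5135012.1713, Z=2797552.0264
→ Helmert 7p (PV): X=2546589.7413, Y=-5135112.6165, Z=2797493.6139
→ geod (Bowring, a=6378388.000): φ=26.16763253°, λ=-63.62240437°, h=3884.8292 m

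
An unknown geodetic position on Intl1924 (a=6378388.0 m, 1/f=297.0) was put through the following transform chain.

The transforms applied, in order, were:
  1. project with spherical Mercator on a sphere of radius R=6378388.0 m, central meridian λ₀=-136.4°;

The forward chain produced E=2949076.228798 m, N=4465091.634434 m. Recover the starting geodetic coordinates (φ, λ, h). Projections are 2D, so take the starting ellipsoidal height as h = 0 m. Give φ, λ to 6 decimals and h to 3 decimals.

φ=37.184936°, λ=-109.909040°, h=0.000 m

start: E=2949076.2288, N=4465091.6344 m
→ merc⁻¹: φ=37.18493600°, λ=-109.90904000°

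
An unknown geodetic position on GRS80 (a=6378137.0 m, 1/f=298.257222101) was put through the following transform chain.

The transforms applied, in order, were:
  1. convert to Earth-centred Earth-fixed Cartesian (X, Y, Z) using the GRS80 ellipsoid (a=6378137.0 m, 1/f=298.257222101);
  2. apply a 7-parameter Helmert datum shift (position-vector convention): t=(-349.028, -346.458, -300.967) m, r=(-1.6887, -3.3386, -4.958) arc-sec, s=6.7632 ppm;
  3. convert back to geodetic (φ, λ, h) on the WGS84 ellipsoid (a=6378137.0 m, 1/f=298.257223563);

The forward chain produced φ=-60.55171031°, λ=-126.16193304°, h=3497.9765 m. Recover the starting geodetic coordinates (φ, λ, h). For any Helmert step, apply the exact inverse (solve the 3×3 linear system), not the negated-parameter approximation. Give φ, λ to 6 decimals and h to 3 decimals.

start: φ=-60.551710°, λ=-126.161933°, h=3497.976 m
→ ECEF (a=6378137.000, f=1/298.257223563): X=-1856029.4735, Y=-2539481.1089, Z=-5534001.3350
→ Helmert⁻¹: X=-1855696.4300, Y=-2539116.7795, Z=-5533653.6944
→ geod (Bowring, a=6378137.000): φ=-60.55401000°, λ=-126.16095100°, h=2954.0290 m

φ=-60.554010°, λ=-126.160951°, h=2954.029 m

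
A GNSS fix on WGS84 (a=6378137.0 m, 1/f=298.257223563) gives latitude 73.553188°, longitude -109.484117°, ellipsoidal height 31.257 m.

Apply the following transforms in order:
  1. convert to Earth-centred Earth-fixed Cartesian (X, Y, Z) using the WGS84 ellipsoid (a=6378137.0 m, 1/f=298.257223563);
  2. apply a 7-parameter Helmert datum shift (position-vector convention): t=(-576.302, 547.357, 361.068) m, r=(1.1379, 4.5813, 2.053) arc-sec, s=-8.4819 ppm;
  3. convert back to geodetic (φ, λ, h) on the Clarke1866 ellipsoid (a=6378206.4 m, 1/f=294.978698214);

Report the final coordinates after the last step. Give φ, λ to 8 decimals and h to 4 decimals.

φ=73.55817293°, λ=-109.50211835°, h=381.4050 m

start: φ=73.553188°, λ=-109.484117°, h=31.257 m
→ ECEF (a=6378137.000, f=1/298.257223563): X=-604186.2169, Y=-1707673.5289, Z=6095036.7456
→ Helmert 7p (PV): X=-604605.0232, Y=-1707151.3253, Z=6095350.1148
→ geod (Bowring, a=6378206.400): φ=73.55817293°, λ=-109.50211835°, h=381.4050 m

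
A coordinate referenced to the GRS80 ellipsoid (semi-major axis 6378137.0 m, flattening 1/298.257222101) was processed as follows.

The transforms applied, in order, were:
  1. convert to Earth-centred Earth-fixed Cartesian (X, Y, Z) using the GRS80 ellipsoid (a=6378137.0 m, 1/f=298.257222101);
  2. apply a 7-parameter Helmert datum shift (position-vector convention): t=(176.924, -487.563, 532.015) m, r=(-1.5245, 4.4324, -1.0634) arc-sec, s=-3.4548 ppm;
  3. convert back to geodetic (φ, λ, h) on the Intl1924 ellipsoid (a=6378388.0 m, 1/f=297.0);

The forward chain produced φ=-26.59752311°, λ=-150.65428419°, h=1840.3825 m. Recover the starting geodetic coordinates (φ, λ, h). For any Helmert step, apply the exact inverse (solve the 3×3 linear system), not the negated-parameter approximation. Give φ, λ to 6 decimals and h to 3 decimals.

φ=-26.602784°, λ=-150.659008°, h=2257.998 m

start: φ=-26.597523°, λ=-150.654284°, h=1840.383 m
→ ECEF (a=6378388.000, f=1/297.0): X=-4976306.7812, Y=-2797796.4075, Z=-2839273.6223
→ Helmert⁻¹: X=-4976425.4491, Y=-2797323.1747, Z=-2839943.0610
→ geod (Bowring, a=6378137.000): φ=-26.60278400°, λ=-150.65900800°, h=2257.9980 m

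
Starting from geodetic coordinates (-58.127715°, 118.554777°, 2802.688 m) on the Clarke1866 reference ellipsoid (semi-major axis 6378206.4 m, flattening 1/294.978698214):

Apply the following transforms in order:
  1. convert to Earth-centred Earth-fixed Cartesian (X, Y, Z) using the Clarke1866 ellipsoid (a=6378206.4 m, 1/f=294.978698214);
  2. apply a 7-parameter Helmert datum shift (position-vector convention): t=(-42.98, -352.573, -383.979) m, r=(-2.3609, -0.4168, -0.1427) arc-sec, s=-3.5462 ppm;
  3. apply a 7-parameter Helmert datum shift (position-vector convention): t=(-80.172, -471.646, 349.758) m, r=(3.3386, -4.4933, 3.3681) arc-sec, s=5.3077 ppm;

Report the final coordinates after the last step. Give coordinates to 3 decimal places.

start: φ=-58.127715°, λ=118.554777°, h=2802.688 m
→ ECEF (a=6378206.400, f=1/294.978698214): X=-1614488.1448, Y=2966749.8778, Z=-5395442.8851
→ Helmert 7p (PV): X=-1614512.4445, Y=2966326.1452, Z=-5395844.9504
→ Helmert 7p (PV): X=-1614532.0788, Y=2965931.2176, Z=-5395510.9897

X=-1614532.079 m, Y=2965931.218 m, Z=-5395510.990 m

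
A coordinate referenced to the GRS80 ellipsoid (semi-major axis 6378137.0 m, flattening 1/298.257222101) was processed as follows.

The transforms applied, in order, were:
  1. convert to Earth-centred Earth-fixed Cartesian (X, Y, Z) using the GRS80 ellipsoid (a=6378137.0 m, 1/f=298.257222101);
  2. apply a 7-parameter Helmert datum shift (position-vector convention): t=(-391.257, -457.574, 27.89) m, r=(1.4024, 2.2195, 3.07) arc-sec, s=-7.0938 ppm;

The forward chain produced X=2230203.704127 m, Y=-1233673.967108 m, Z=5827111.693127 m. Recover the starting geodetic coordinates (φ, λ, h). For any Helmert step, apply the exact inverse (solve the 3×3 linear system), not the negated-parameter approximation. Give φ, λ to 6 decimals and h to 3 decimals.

φ=66.516866°, λ=-28.937396°, h=5.416 m

start: X=2230203.7041, Y=-1233673.9671, Z=5827111.6931 m
→ Helmert⁻¹: X=2230529.7269, Y=-1233218.7211, Z=5827157.5258
→ geod (Bowring, a=6378137.000): φ=66.51686600°, λ=-28.93739600°, h=5.4160 m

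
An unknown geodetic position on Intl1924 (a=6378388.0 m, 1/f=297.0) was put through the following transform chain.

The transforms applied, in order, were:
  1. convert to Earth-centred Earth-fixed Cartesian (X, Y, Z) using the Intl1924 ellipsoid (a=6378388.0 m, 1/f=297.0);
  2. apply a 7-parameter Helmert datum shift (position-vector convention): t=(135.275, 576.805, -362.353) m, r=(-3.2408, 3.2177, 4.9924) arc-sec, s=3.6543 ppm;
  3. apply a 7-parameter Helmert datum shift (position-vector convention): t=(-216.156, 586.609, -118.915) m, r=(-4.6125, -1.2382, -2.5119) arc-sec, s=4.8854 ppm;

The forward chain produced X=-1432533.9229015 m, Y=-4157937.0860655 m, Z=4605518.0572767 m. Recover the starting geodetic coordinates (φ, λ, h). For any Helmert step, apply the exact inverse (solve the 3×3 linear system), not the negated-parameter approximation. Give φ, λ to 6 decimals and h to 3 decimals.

start: X=-1432533.9229, Y=-4157937.0861, Z=4605518.0573 m
→ Helmert⁻¹: X=-1432232.4788, Y=-4158623.8099, Z=4605530.0744
→ Helmert⁻¹: X=-1432535.0383, Y=-4159223.1085, Z=4605787.8997
→ geod (Bowring, a=6378388.000): φ=46.50840100°, λ=-109.00492200°, h=1902.5670 m

φ=46.508401°, λ=-109.004922°, h=1902.567 m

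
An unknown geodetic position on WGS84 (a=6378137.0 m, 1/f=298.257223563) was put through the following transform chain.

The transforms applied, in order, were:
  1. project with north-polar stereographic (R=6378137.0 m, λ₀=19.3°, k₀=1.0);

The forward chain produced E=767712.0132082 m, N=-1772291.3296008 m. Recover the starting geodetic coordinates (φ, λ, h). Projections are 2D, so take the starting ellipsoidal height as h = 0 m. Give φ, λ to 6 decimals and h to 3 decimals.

φ=72.780514°, λ=42.721047°, h=0.000 m

start: E=767712.0132, N=-1772291.3296 m
→ stereo⁻¹: φ=72.78051400°, λ=42.72104700°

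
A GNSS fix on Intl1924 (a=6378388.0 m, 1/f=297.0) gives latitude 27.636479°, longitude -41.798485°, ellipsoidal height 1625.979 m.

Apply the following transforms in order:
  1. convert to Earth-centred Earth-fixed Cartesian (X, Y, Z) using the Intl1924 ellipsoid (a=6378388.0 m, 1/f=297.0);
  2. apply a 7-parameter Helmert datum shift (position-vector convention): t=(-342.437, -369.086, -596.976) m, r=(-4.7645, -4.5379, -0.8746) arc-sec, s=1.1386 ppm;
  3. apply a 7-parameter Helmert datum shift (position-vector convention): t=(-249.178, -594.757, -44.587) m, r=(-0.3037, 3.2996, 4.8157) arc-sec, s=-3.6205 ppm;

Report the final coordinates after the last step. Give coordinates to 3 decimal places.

X=4216112.897 m, Y=-3770730.726 m, Z=2941140.995 m

start: φ=27.636479°, λ=-41.798485°, h=1625.979 m
→ ECEF (a=6378388.000, f=1/297.0): X=4216660.6033, Y=-3769929.0783, Z=2941671.9028
→ Helmert 7p (PV): X=4216242.2643, Y=-3770252.3866, Z=2941258.1258
→ Helmert 7p (PV): X=4216112.8967, Y=-3770730.7258, Z=2941140.9946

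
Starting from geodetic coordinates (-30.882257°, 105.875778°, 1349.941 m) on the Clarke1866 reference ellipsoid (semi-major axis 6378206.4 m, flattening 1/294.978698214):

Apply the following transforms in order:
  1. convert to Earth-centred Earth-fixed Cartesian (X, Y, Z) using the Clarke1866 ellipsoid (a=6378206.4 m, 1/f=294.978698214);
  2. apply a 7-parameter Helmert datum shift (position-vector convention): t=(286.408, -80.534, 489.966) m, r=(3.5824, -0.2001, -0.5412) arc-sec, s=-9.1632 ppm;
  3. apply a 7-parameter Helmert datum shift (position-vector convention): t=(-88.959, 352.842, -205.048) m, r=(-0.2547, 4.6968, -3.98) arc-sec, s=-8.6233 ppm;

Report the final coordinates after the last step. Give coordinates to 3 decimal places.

X=-1498792.749 m, Y=5271216.293 m, Z=-3254753.468 m

start: φ=-30.882257°, λ=105.875778°, h=1349.941 m
→ ECEF (a=6378206.400, f=1/294.978698214): X=-1499061.4406, Y=5270952.3673, Z=-3255213.9890
→ Helmert 7p (PV): X=-1498744.3087, Y=5270884.0036, Z=-3254604.1042
→ Helmert 7p (PV): X=-1498792.7487, Y=5271216.2933, Z=-3254753.4681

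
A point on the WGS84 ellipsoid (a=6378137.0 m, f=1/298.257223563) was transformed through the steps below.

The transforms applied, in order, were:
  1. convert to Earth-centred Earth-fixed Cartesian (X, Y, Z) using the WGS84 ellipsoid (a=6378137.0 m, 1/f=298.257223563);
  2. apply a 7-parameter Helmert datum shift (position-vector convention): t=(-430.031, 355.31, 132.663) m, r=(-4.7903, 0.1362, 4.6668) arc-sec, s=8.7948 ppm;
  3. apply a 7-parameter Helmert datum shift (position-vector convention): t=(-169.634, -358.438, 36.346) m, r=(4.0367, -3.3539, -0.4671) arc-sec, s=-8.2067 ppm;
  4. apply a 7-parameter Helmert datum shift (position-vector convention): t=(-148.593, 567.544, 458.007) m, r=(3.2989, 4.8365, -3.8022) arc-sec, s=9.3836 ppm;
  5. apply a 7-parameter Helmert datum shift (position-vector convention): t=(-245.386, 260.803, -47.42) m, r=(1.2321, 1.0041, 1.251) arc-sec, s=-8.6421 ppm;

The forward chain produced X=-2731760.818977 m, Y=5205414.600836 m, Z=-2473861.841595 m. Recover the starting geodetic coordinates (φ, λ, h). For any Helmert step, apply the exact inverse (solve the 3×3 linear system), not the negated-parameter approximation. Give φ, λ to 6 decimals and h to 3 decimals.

φ=-22.970435°, λ=117.684774°, h=2211.521 m

start: X=-2731760.8190, Y=5205414.6008, Z=-2473861.8416 m
→ Helmert⁻¹: X=-2731495.4267, Y=5205200.5708, Z=-2473880.1904
→ Helmert⁻¹: X=-2731359.1203, Y=5204494.2650, Z=-2474462.2625
→ Helmert⁻¹: X=-2731263.9243, Y=5204840.8042, Z=-2474576.3665
→ Helmert⁻¹: X=-2730690.4877, Y=5204558.9743, Z=-2474568.1975
→ geod (Bowring, a=6378137.000): φ=-22.97043500°, λ=117.68477400°, h=2211.5210 m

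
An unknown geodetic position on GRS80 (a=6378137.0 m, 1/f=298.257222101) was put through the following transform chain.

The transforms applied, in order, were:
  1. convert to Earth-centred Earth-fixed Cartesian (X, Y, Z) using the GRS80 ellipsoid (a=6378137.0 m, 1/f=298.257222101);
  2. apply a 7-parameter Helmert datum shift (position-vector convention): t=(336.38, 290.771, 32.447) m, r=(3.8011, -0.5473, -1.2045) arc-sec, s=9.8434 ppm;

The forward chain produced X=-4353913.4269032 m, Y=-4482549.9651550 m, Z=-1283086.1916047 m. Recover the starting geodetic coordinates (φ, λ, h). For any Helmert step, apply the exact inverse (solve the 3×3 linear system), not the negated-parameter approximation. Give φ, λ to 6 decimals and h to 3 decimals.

start: X=-4353913.4269, Y=-4482549.9652, Z=-1283086.1916 m
→ Helmert⁻¹: X=-4354184.1731, Y=-4482845.6805, Z=-1283011.8441
→ geod (Bowring, a=6378137.000): φ=-11.67775400°, λ=-134.16586900°, h=2461.2720 m

φ=-11.677754°, λ=-134.165869°, h=2461.272 m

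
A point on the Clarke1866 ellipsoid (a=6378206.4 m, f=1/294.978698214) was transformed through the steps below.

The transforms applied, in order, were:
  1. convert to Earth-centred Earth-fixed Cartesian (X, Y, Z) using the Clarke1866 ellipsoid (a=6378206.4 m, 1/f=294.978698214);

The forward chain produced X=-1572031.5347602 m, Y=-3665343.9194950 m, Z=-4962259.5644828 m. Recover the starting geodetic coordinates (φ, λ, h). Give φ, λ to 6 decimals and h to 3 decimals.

φ=-51.400515°, λ=-113.214038°, h=1278.122 m

start: X=-1572031.5348, Y=-3665343.9195, Z=-4962259.5645 m
→ geod (Bowring, a=6378206.400): φ=-51.40051500°, λ=-113.21403800°, h=1278.1220 m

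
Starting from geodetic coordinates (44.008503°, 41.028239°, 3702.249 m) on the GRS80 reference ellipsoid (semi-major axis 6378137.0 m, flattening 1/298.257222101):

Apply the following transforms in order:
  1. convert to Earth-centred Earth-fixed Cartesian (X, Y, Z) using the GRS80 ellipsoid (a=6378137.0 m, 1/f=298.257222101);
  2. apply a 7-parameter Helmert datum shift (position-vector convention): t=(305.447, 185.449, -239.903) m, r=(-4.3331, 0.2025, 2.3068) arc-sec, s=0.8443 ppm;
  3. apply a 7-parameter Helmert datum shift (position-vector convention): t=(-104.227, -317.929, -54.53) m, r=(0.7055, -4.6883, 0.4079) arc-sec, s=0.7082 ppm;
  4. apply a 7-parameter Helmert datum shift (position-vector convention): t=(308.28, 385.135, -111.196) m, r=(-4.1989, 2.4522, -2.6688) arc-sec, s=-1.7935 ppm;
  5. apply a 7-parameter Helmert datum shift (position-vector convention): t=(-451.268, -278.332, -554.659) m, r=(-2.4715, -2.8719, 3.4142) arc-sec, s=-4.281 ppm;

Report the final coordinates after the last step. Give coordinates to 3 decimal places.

X=3468164.314 m, Y=3018168.944 m, Z=4410294.966 m

start: φ=44.008503°, λ=41.028239°, h=3702.249 m
→ ECEF (a=6378137.000, f=1/298.257222101): X=3468277.3030, Y=3017929.8512, Z=4411343.3808
→ Helmert 7p (PV): X=3468556.2575, Y=3018249.3076, Z=4411040.3982
→ Helmert 7p (PV): X=3468348.2573, Y=3017925.2881, Z=4411078.1543
→ Helmert 7p (PV): X=3468741.8062, Y=3018349.9300, Z=4410856.3780
→ Helmert 7p (PV): X=3468164.3138, Y=3018168.9440, Z=4410294.9662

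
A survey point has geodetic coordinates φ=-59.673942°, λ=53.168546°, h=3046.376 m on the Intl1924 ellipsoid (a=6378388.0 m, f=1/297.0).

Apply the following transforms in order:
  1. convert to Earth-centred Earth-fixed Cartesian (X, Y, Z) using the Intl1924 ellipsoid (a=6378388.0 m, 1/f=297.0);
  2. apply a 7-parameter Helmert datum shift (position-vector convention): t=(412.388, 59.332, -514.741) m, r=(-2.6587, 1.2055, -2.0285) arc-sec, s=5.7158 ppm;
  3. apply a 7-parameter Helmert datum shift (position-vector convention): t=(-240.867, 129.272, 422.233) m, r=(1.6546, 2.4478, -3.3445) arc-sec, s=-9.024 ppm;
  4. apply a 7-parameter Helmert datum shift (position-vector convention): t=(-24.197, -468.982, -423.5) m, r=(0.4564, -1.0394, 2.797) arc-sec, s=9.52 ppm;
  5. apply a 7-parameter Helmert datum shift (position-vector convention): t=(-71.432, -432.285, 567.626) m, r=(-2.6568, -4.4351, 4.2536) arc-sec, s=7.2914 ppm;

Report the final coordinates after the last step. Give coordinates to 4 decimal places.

start: φ=-59.673942°, λ=53.168546°, h=3046.376 m
→ ECEF (a=6378388.000, f=1/297.0): X=1936392.4902, Y=2585468.9351, Z=-5484971.9329
→ Helmert 7p (PV): X=1936809.3163, Y=2585453.3014, Z=-5485562.6683
→ Helmert 7p (PV): X=1936527.7952, Y=2585571.8413, Z=-5485093.1784
→ Helmert 7p (PV): X=1936514.6131, Y=2585165.8709, Z=-5485553.4168
→ Helmert 7p (PV): X=1936521.9403, Y=2584721.7132, Z=-5485017.4475

X=1936521.9403 m, Y=2584721.7132 m, Z=-5485017.4475 m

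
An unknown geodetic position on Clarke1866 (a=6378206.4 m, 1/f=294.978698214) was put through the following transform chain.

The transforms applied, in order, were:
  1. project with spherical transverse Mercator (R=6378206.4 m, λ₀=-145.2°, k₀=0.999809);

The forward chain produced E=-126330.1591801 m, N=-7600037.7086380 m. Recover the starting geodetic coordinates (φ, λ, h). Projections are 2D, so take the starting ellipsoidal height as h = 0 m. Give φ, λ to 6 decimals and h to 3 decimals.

φ=-68.256392°, λ=-148.264999°, h=0.000 m

start: E=-126330.1592, N=-7600037.7086 m
→ tm⁻¹: φ=-68.25639200°, λ=-148.26499900°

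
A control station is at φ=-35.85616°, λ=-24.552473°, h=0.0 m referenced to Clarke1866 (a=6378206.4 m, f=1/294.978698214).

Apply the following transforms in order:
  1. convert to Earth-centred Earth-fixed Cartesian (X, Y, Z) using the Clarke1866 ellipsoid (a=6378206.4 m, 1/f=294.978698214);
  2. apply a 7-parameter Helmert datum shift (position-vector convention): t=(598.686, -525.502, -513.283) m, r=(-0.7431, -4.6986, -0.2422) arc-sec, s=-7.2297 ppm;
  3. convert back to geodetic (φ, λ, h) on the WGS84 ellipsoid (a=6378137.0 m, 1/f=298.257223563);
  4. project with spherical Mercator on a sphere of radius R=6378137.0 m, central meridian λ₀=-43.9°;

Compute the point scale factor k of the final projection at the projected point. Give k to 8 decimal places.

start: φ=-35.856160°, λ=-24.552473°, h=0.000 m
→ ECEF (a=6378206.400, f=1/294.978698214): X=4707524.3655, Y=-2150551.2970, Z=-3715077.9295
→ Helmert 7p (PV): X=4708171.1191, Y=-2151080.1628, Z=-3715449.3719
→ geod (Bowring, a=6378137.000): φ=-35.85257424°, λ=-24.55482296°, h=860.4429 m
→ into merc (λ₀=-43.9°): φ=-35.85257424°, λ−λ₀=19.34517704°
scale k = 1.23376561

1.23376561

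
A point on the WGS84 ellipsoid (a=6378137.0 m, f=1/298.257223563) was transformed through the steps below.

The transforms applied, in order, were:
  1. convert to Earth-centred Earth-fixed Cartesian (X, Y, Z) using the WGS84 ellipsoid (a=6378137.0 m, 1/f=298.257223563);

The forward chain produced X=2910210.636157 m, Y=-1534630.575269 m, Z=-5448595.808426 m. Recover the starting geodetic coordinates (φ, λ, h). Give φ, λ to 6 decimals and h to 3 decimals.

φ=-59.044949°, λ=-27.803860°, h=2428.291 m

start: X=2910210.6362, Y=-1534630.5753, Z=-5448595.8084 m
→ geod (Bowring, a=6378137.000): φ=-59.04494900°, λ=-27.80386000°, h=2428.2910 m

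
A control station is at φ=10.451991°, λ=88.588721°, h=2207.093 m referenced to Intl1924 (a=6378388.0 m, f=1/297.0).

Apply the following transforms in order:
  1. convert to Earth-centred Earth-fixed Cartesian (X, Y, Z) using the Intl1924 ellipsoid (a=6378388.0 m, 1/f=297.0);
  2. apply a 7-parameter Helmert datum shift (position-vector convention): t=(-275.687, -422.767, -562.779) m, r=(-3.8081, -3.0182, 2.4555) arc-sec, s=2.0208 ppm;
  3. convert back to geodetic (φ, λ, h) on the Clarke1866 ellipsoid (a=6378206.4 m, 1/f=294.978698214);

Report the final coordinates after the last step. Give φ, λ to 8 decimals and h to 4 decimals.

start: φ=10.451991°, λ=88.588721°, h=2207.093 m
→ ECEF (a=6378388.000, f=1/297.0): X=154557.0991, Y=6273513.9572, Z=1149862.0921
→ Helmert 7p (PV): X=154190.2151, Y=6273126.9367, Z=1149188.0753
→ geod (Bowring, a=6378206.400): φ=10.44712026°, λ=88.59198288°, h=1881.8891 m

φ=10.44712026°, λ=88.59198288°, h=1881.8891 m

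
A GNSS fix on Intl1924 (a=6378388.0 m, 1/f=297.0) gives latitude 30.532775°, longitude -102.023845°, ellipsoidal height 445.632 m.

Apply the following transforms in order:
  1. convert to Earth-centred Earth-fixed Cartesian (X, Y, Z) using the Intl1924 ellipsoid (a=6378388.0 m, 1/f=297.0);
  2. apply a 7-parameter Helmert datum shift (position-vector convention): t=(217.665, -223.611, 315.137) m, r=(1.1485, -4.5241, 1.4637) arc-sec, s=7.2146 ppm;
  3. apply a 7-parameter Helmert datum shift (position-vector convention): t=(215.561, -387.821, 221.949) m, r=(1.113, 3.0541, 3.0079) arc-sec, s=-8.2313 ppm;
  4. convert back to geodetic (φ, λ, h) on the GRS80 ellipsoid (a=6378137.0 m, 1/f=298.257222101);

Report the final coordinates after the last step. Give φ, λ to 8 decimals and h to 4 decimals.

start: φ=30.532775°, λ=-102.023845°, h=445.632 m
→ ECEF (a=6378388.000, f=1/297.0): X=-1145567.4585, Y=-5378463.6735, Z=3221657.9234
→ Helmert 7p (PV): X=-1145390.5539, Y=-5378752.1558, Z=3221941.2290
→ Helmert 7p (PV): X=-1145039.4228, Y=-5379129.7909, Z=3222124.5931
→ geod (Bowring, a=6378137.000): φ=30.53319892°, λ=-102.01701891°, h=1376.6435 m

φ=30.53319892°, λ=-102.01701891°, h=1376.6435 m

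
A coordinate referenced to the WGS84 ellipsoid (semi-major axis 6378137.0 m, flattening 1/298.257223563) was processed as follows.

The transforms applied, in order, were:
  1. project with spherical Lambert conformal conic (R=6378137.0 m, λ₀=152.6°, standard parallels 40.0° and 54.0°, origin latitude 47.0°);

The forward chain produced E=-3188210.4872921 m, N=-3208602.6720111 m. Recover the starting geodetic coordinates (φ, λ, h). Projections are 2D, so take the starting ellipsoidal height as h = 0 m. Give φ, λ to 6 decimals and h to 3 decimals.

start: E=-3188210.4873, N=-3208602.6720 m
→ lcc⁻¹: φ=14.69835900°, λ=126.25802500°

φ=14.698359°, λ=126.258025°, h=0.000 m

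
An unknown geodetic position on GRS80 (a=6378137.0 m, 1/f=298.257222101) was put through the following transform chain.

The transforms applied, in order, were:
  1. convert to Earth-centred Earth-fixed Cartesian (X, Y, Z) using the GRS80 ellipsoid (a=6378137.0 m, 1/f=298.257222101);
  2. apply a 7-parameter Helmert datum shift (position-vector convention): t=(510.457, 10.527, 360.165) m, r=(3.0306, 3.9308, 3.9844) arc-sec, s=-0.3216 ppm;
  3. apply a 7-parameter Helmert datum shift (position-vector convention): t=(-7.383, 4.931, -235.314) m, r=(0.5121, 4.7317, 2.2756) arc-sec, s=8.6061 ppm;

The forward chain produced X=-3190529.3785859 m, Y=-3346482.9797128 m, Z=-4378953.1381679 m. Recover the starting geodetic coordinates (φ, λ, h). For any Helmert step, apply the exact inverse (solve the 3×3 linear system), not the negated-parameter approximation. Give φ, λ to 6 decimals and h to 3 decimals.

start: X=-3190529.3786, Y=-3346482.9797, Z=-4378953.1382 m
→ Helmert⁻¹: X=-3190431.0090, Y=-3346434.7838, Z=-4378745.0208
→ Helmert⁻¹: X=-3190923.6822, Y=-3346449.0896, Z=-4379118.2351
→ geod (Bowring, a=6378137.000): φ=-43.63456000°, λ=-133.63717900°, h=469.7090 m

φ=-43.634560°, λ=-133.637179°, h=469.709 m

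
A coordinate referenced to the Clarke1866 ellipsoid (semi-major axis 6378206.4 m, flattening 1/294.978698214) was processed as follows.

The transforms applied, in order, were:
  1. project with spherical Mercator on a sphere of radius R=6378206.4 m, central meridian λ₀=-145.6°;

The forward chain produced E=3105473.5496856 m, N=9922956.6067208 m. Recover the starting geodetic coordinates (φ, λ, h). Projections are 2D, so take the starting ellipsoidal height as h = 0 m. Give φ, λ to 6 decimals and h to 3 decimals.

start: E=3105473.5497, N=9922956.6067 m
→ merc⁻¹: φ=66.16753100°, λ=-117.70336000°

φ=66.167531°, λ=-117.703360°, h=0.000 m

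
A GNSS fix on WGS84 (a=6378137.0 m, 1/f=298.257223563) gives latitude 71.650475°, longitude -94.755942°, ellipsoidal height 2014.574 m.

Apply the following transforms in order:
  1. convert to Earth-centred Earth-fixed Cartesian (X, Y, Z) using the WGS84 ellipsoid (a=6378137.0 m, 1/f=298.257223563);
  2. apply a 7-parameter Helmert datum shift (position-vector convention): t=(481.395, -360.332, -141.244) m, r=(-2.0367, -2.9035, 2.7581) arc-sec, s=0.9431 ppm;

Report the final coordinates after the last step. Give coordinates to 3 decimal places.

X=-166613.537 m, Y=-2008005.275 m, Z=6033315.151 m

start: φ=71.650475°, λ=-94.755942°, h=2014.574 m
→ ECEF (a=6378137.000, f=1/298.257223563): X=-167036.6907, Y=-2007700.3918, Z=6033433.2319
→ Helmert 7p (PV): X=-166613.5370, Y=-2008005.2754, Z=6033315.1512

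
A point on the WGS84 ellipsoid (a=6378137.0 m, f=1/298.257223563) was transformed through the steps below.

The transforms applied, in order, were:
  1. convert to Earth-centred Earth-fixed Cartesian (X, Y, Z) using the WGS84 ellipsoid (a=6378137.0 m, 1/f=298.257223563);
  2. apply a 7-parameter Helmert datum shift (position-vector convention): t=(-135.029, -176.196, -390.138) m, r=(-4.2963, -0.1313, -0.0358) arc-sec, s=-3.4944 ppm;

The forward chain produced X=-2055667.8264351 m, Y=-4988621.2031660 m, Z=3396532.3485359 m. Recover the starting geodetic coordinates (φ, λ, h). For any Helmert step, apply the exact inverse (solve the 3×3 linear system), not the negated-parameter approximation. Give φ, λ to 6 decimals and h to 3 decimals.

start: X=-2055667.8264, Y=-4988621.2032, Z=3396532.3485 m
→ Helmert⁻¹: X=-2055536.9522, Y=-4988533.5484, Z=3396831.7588
→ geod (Bowring, a=6378137.000): φ=32.36717500°, λ=-112.39422500°, h=3624.8360 m

φ=32.367175°, λ=-112.394225°, h=3624.836 m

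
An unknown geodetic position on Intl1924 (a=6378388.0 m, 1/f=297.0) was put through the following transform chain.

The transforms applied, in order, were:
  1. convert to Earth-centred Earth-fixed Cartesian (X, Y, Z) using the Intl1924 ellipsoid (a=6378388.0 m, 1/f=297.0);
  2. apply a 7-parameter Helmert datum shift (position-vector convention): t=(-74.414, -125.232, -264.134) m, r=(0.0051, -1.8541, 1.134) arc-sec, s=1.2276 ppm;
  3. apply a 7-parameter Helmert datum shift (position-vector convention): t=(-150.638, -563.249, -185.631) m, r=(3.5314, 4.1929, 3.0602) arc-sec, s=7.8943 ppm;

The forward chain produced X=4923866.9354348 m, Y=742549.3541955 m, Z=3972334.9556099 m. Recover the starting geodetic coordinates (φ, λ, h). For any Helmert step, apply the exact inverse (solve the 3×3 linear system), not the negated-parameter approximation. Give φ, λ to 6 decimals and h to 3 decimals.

φ=38.770821°, λ=8.583066°, h=340.657 m

start: X=4923866.9354, Y=742549.3542, Z=3972334.9556 m
→ Helmert⁻¹: X=4923908.9734, Y=743101.6978, Z=3972576.5962
→ Helmert⁻¹: X=4924017.1398, Y=743199.0444, Z=3972791.5731
→ geod (Bowring, a=6378388.000): φ=38.77082100°, λ=8.58306600°, h=340.6570 m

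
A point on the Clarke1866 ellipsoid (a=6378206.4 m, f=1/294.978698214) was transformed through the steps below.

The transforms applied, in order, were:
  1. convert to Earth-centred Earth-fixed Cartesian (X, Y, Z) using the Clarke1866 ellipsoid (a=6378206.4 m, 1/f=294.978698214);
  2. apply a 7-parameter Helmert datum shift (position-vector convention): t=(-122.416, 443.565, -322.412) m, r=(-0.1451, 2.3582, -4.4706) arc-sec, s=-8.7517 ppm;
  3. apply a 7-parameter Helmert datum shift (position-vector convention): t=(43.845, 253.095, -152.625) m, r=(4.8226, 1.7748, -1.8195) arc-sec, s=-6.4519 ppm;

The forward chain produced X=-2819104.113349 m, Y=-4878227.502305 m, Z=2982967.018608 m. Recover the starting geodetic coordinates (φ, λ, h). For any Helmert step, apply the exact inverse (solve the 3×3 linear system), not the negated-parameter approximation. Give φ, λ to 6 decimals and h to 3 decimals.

φ=28.061533°, λ=-120.018297°, h=2515.069 m

start: X=-2819104.1133, Y=-4878227.5023, Z=2982967.0186 m
→ Helmert⁻¹: X=-2819148.7826, Y=-4878467.1915, Z=2983228.6948
→ Helmert⁻¹: X=-2818979.4003, Y=-4879016.6532, Z=2983541.5570
→ geod (Bowring, a=6378206.400): φ=28.06153300°, λ=-120.01829700°, h=2515.0690 m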